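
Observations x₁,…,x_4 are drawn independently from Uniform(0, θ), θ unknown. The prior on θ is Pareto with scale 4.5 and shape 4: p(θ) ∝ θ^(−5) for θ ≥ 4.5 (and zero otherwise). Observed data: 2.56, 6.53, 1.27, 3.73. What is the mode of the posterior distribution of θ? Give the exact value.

θ̂_MAP = 6.53

The Uniform(0, θ) likelihood is θ^(−n) for θ ≥ max(xᵢ), zero otherwise. Here max(xᵢ) = 6.53.
Posterior ∝ θ^(−5) · θ^(−4) = θ^(−9) on θ ≥ max(4.5, 6.53) = 6.53.
This density is strictly decreasing in θ, so the posterior mode lies at the lower boundary of the support.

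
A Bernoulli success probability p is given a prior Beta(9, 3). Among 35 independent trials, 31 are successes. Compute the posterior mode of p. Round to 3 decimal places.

Prior: Beta(9, 3).
Data: 31 successes in 35 trials. The binomial likelihood contributes p^31(1−p)^4, so the posterior is Beta(9+31, 3+4) = Beta(40, 7).
For Beta(a, b) with a, b > 1 the mode is (a−1)/(a+b−2) = 39/45 ≈ 0.867.

p̂_MAP = 0.867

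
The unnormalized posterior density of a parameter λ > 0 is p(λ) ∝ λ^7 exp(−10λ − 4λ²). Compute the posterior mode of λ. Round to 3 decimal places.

ℓ'(λ) = 7/λ − 10 − 8λ. Setting this to zero and multiplying by λ: 8λ² + 10λ − 7 = 0.
λ = (−10 + √(10² + 4·8·7)) / (2·8) = (−10 + √324) / 16 = (−10 + 18)/16 = 1/2.
ℓ''(λ) = −7/λ² − 8 < 0, confirming a maximum.

λ̂_MAP = 0.500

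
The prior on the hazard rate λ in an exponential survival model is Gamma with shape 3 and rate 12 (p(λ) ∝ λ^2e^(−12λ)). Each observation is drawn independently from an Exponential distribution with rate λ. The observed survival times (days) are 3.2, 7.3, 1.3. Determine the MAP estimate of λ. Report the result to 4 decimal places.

The Exponential(rate=λ) likelihood is ∝ λ^n e^(−λΣtᵢ). Here n = 3 and Σtᵢ = 3.2 + 7.3 + 1.3 = 11.8.
Posterior ∝ λ^2e^(−12λ) · λ^3e^(−11.8λ) = λ^5e^(−23.8λ), i.e. Gamma(6, 23.8).
Mode = (a−1)/b = 5/23.8 ≈ 0.2101.

λ̂_MAP = 0.2101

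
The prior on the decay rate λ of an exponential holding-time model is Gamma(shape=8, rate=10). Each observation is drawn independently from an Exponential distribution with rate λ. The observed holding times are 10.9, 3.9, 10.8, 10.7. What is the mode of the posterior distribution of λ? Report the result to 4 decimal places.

The Exponential(rate=λ) likelihood is ∝ λ^n e^(−λΣtᵢ). Here n = 4 and Σtᵢ = 10.9 + 3.9 + 10.8 + 10.7 = 36.3.
Posterior ∝ λ^7e^(−10λ) · λ^4e^(−36.3λ) = λ^11e^(−46.3λ), i.e. Gamma(12, 46.3).
Mode = (a−1)/b = 11/46.3 ≈ 0.2376.

λ̂_MAP = 0.2376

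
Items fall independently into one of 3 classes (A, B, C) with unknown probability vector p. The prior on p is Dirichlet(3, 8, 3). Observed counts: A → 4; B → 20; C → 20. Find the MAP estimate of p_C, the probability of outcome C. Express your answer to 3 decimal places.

The posterior is Dirichlet(αᵢ + nᵢ) = Dirichlet(7, 28, 23).
For a Dirichlet(a₁,…,a_K) with all aᵢ > 1, the mode has j-th component (aⱼ − 1)/(Σaᵢ − K).
Here Σaᵢ = 58 and K = 3, so p_C = (23 − 1)/(58 − 3) = 22/55 ≈ 0.400.

MAP estimate of p_C = 0.400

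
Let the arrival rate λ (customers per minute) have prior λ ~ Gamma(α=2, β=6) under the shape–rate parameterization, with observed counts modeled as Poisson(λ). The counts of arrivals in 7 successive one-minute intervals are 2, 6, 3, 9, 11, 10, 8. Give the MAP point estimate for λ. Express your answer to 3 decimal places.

Σxᵢ = 2+6+3+9+11+10+8 = 49, with n = 7.
Posterior ∝ λe^(−6λ) · λ^49e^(−7λ) = λ^50e^(−13λ), i.e. Gamma(shape=51, rate=13).
The mode of a Gamma(a, b) with a ≥ 1 (shape–rate) is (a−1)/b = 50/13 ≈ 3.846.

λ̂_MAP = 3.846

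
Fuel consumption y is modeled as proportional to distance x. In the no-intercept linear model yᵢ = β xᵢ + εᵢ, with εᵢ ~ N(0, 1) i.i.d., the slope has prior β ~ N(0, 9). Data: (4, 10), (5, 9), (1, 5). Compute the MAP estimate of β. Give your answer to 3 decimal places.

log p(β | y) = −Σ(yᵢ − βxᵢ)²/(2·1) − β²/(2·9) + const.
Setting the derivative to zero: Σxᵢ(yᵢ − βxᵢ)/1 − β/9 = 0, so β = Σxᵢyᵢ / (Σxᵢ² + σ²/τ²).
Σxᵢyᵢ = 4·10 + 5·9 + 1·5 = 90; Σxᵢ² = 42; σ²/τ² = 1/9.
β̂_MAP = 90 / (42 + 1/9) = 90/(379/9) = 810/379 ≈ 2.137.

β̂_MAP = 2.137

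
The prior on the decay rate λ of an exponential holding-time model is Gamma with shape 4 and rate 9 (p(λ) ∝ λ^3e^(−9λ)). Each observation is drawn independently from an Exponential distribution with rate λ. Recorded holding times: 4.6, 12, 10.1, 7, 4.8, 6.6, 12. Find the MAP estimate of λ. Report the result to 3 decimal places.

λ̂_MAP = 0.151

The Exponential(rate=λ) likelihood is ∝ λ^n e^(−λΣtᵢ). Here n = 7 and Σtᵢ = 4.6 + 12 + 10.1 + 7 + 4.8 + 6.6 + 12 = 57.1.
Posterior ∝ λ^3e^(−9λ) · λ^7e^(−57.1λ) = λ^10e^(−66.1λ), i.e. Gamma(11, 66.1).
Mode = (a−1)/b = 10/66.1 ≈ 0.151.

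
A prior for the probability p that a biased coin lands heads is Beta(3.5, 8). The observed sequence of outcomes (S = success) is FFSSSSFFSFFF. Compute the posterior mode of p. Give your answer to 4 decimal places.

Prior: Beta(3.5, 8).
Data: 5 successes in 12 trials (from the sequence). The binomial likelihood contributes p^5(1−p)^7, so the posterior is Beta(3.5+5, 8+7) = Beta(8.5, 15).
For Beta(a, b) with a, b > 1 the mode is (a−1)/(a+b−2) = 7.5/21.5 ≈ 0.3488.

p̂_MAP = 0.3488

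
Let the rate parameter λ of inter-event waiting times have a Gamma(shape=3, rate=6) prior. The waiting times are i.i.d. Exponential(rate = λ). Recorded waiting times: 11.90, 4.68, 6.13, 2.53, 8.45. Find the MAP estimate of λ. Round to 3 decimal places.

The Exponential(rate=λ) likelihood is ∝ λ^n e^(−λΣtᵢ). Here n = 5 and Σtᵢ = 11.90 + 4.68 + 6.13 + 2.53 + 8.45 = 33.69.
Posterior ∝ λ^2e^(−6λ) · λ^5e^(−33.69λ) = λ^7e^(−39.69λ), i.e. Gamma(8, 39.69).
Mode = (a−1)/b = 7/39.69 ≈ 0.176.

λ̂_MAP = 0.176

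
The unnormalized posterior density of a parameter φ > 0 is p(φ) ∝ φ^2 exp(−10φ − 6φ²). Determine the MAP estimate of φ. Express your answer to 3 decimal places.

φ̂_MAP = 0.167

ℓ'(φ) = 2/φ − 10 − 12φ. Setting this to zero and multiplying by φ: 12φ² + 10φ − 2 = 0.
φ = (−10 + √(10² + 4·12·2)) / (2·12) = (−10 + √196) / 24 = (−10 + 14)/24 = 1/6.
ℓ''(φ) = −2/φ² − 12 < 0, confirming a maximum.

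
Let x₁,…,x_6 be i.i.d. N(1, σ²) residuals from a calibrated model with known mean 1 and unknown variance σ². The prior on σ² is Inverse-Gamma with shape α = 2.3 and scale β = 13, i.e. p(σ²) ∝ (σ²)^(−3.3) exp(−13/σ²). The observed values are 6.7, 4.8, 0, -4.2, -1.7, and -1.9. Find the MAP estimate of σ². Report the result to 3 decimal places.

σ̂²_MAP = 9.260

Sum of squared deviations about the known mean: SS = (6.7−1)² + (4.8−1)² + (0−1)² + (-4.2−1)² + (-1.7−1)² + (-1.9−1)² = 90.67.
The Normal likelihood contributes (σ²)^(−n/2) exp(−SS/(2σ²)), so the posterior is Inverse-Gamma(α + n/2, β + SS/2) = Inverse-Gamma(5.3, 58.335).
The mode of Inverse-Gamma(a, b) is b/(a+1) = 58.335/6.3 ≈ 9.260.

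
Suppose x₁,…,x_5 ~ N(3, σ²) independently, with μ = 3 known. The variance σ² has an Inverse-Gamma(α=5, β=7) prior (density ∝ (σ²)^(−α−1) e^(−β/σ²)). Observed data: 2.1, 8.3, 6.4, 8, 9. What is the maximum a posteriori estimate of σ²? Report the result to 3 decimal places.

σ̂²_MAP = 6.792

Sum of squared deviations about the known mean: SS = (2.1−3)² + (8.3−3)² + (6.4−3)² + (8−3)² + (9−3)² = 101.46.
The Normal likelihood contributes (σ²)^(−n/2) exp(−SS/(2σ²)), so the posterior is Inverse-Gamma(α + n/2, β + SS/2) = Inverse-Gamma(7.5, 57.73).
The mode of Inverse-Gamma(a, b) is b/(a+1) = 57.73/8.5 ≈ 6.792.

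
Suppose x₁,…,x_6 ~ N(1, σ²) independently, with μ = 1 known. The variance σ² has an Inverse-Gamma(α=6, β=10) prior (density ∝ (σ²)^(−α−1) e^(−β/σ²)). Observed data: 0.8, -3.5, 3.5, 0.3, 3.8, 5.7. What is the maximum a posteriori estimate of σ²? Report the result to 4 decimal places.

σ̂²_MAP = 3.8480

Sum of squared deviations about the known mean: SS = (0.8−1)² + (-3.5−1)² + (3.5−1)² + (0.3−1)² + (3.8−1)² + (5.7−1)² = 56.96.
The Normal likelihood contributes (σ²)^(−n/2) exp(−SS/(2σ²)), so the posterior is Inverse-Gamma(α + n/2, β + SS/2) = Inverse-Gamma(9, 38.48).
The mode of Inverse-Gamma(a, b) is b/(a+1) = 38.48/10 ≈ 3.8480.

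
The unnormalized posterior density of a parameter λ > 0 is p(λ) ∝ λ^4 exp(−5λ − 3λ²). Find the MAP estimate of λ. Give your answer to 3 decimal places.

ℓ'(λ) = 4/λ − 5 − 6λ. Setting this to zero and multiplying by λ: 6λ² + 5λ − 4 = 0.
λ = (−5 + √(5² + 4·6·4)) / (2·6) = (−5 + √121) / 12 = (−5 + 11)/12 = 1/2.
ℓ''(λ) = −4/λ² − 6 < 0, confirming a maximum.

λ̂_MAP = 0.500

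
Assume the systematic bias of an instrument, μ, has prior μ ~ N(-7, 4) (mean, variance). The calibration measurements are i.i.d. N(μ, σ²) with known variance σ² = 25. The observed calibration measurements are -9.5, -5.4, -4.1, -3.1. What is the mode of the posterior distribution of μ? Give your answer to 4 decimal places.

μ̂_MAP = -6.4244

n = 4; x̄ = ((-9.5) + (-5.4) + (-4.1) + (-3.1))/4 = -22.1/4 = -5.525.
For a Normal prior and Normal likelihood with known variance, the posterior is Normal; its mode equals its mean, the precision-weighted average.
Prior precision 1/σ₀² = 1/4 = 0.25; data precision n/σ² = 4/25 = 0.16.
μ̂ = (0.25·(-7) + 0.16·(-5.525)) / (0.25 + 0.16) = (-2.634)/0.41 = -1317/205 ≈ -6.4244.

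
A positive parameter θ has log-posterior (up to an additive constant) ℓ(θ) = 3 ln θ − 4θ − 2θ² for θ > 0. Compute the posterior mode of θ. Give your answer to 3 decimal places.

θ̂_MAP = 0.500

ℓ'(θ) = 3/θ − 4 − 4θ. Setting this to zero and multiplying by θ: 4θ² + 4θ − 3 = 0.
θ = (−4 + √(4² + 4·4·3)) / (2·4) = (−4 + √64) / 8 = (−4 + 8)/8 = 1/2.
ℓ''(θ) = −3/θ² − 4 < 0, confirming a maximum.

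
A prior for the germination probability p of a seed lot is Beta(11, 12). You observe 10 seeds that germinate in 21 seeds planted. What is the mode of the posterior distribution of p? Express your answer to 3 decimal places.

p̂_MAP = 0.476

Prior: Beta(11, 12).
Data: 10 successes in 21 trials. The binomial likelihood contributes p^10(1−p)^11, so the posterior is Beta(11+10, 12+11) = Beta(21, 23).
For Beta(a, b) with a, b > 1 the mode is (a−1)/(a+b−2) = 20/42 ≈ 0.476.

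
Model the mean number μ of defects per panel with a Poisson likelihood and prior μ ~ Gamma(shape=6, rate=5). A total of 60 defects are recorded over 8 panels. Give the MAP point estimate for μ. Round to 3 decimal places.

μ̂_MAP = 5.000

Σxᵢ = 60, n = 8.
Posterior ∝ μ^5e^(−5μ) · μ^60e^(−8μ) = μ^65e^(−13μ), i.e. Gamma(shape=66, rate=13).
The mode of a Gamma(a, b) with a ≥ 1 (shape–rate) is (a−1)/b = 65/13 ≈ 5.000.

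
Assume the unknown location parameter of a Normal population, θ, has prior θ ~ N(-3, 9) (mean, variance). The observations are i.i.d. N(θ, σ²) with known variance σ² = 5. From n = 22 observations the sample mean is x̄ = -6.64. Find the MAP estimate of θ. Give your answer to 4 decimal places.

θ̂_MAP = -6.5503

n = 22, x̄ = -6.64.
For a Normal prior and Normal likelihood with known variance, the posterior is Normal; its mode equals its mean, the precision-weighted average.
Prior precision 1/σ₀² = 1/9; data precision n/σ² = 22/5 = 4.4.
θ̂ = ((1/9)·(-3) + 4.4·(-6.64)) / (1/9 + 4.4) = (-11081/375)/(203/45) = -4749/725 ≈ -6.5503.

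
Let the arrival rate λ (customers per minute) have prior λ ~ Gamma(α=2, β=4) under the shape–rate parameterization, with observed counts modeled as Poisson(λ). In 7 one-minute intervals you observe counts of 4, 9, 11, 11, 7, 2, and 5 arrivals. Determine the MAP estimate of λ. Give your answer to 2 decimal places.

λ̂_MAP = 4.55

Σxᵢ = 4+9+11+11+7+2+5 = 49, with n = 7.
Posterior ∝ λe^(−4λ) · λ^49e^(−7λ) = λ^50e^(−11λ), i.e. Gamma(shape=51, rate=11).
The mode of a Gamma(a, b) with a ≥ 1 (shape–rate) is (a−1)/b = 50/11 ≈ 4.55.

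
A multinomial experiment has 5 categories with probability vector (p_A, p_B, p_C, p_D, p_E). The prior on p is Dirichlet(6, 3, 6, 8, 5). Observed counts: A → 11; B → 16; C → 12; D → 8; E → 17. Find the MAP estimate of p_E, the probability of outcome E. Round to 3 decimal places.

MAP estimate of p_E = 0.241

The posterior is Dirichlet(αᵢ + nᵢ) = Dirichlet(17, 19, 18, 16, 22).
For a Dirichlet(a₁,…,a_K) with all aᵢ > 1, the mode has j-th component (aⱼ − 1)/(Σaᵢ − K).
Here Σaᵢ = 92 and K = 5, so p_E = (22 − 1)/(92 − 5) = 21/87 ≈ 0.241.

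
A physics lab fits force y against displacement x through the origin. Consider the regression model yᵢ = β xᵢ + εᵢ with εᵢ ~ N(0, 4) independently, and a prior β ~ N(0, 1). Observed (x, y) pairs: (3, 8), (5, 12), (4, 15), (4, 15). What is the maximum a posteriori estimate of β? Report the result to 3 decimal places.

log p(β | y) = −Σ(yᵢ − βxᵢ)²/(2·4) − β²/(2·1) + const.
Setting the derivative to zero: Σxᵢ(yᵢ − βxᵢ)/4 − β/1 = 0, so β = Σxᵢyᵢ / (Σxᵢ² + σ²/τ²).
Σxᵢyᵢ = 3·8 + 5·12 + 4·15 + 4·15 = 204; Σxᵢ² = 66; σ²/τ² = 4.
β̂_MAP = 204 / (66 + 4) = 204/70 ≈ 2.914.

β̂_MAP = 2.914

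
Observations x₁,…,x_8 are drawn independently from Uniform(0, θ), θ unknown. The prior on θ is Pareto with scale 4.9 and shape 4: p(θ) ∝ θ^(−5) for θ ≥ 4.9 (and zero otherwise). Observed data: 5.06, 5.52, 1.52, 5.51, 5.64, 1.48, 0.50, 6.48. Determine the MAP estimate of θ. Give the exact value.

The Uniform(0, θ) likelihood is θ^(−n) for θ ≥ max(xᵢ), zero otherwise. Here max(xᵢ) = 6.48.
Posterior ∝ θ^(−5) · θ^(−8) = θ^(−13) on θ ≥ max(4.9, 6.48) = 6.48.
This density is strictly decreasing in θ, so the posterior mode lies at the lower boundary of the support.

θ̂_MAP = 6.48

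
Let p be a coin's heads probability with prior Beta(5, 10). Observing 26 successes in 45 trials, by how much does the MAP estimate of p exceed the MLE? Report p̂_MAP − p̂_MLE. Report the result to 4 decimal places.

MAP − MLE = -0.0605

Posterior is Beta(31, 29); MAP = (31−1)/(60−2) = 30/58 ≈ 0.51724.
MLE ignores the prior: p̂_MLE = k/n = 26/45 ≈ 0.57778.
Difference = 30/58 − 26/45 = -79/1305 ≈ -0.0605.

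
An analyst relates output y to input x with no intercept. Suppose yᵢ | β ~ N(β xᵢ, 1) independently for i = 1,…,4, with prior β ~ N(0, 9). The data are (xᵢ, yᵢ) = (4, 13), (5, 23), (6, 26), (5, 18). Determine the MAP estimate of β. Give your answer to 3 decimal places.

log p(β | y) = −Σ(yᵢ − βxᵢ)²/(2·1) − β²/(2·9) + const.
Setting the derivative to zero: Σxᵢ(yᵢ − βxᵢ)/1 − β/9 = 0, so β = Σxᵢyᵢ / (Σxᵢ² + σ²/τ²).
Σxᵢyᵢ = 4·13 + 5·23 + 6·26 + 5·18 = 413; Σxᵢ² = 102; σ²/τ² = 1/9.
β̂_MAP = 413 / (102 + 1/9) = 413/(919/9) = 3717/919 ≈ 4.045.

β̂_MAP = 4.045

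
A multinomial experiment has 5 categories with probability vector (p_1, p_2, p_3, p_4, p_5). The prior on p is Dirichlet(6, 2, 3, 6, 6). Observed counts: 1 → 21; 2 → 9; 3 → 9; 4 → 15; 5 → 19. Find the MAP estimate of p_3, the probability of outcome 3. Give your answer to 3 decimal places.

MAP estimate: 0.121

The posterior is Dirichlet(αᵢ + nᵢ) = Dirichlet(27, 11, 12, 21, 25).
For a Dirichlet(a₁,…,a_K) with all aᵢ > 1, the mode has j-th component (aⱼ − 1)/(Σaᵢ − K).
Here Σaᵢ = 96 and K = 5, so p_3 = (12 − 1)/(96 − 5) = 11/91 ≈ 0.121.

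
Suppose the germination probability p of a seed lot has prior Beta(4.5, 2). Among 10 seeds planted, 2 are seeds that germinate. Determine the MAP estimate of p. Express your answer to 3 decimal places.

p̂_MAP = 0.379

Prior: Beta(4.5, 2).
Data: 2 successes in 10 trials. The binomial likelihood contributes p^2(1−p)^8, so the posterior is Beta(4.5+2, 2+8) = Beta(6.5, 10).
For Beta(a, b) with a, b > 1 the mode is (a−1)/(a+b−2) = 5.5/14.5 ≈ 0.379.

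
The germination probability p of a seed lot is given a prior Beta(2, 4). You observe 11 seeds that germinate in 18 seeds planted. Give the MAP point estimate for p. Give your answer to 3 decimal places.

p̂_MAP = 0.545

Prior: Beta(2, 4).
Data: 11 successes in 18 trials. The binomial likelihood contributes p^11(1−p)^7, so the posterior is Beta(2+11, 4+7) = Beta(13, 11).
For Beta(a, b) with a, b > 1 the mode is (a−1)/(a+b−2) = 12/22 ≈ 0.545.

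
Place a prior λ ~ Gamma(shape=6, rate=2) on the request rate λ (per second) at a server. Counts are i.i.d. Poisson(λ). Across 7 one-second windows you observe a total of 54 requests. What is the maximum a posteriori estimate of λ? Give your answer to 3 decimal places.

Σxᵢ = 54, n = 7.
Posterior ∝ λ^5e^(−2λ) · λ^54e^(−7λ) = λ^59e^(−9λ), i.e. Gamma(shape=60, rate=9).
The mode of a Gamma(a, b) with a ≥ 1 (shape–rate) is (a−1)/b = 59/9 ≈ 6.556.

λ̂_MAP = 6.556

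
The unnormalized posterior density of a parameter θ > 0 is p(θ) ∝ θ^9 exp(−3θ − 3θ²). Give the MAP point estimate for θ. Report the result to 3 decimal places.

ℓ'(θ) = 9/θ − 3 − 6θ. Setting this to zero and multiplying by θ: 6θ² + 3θ − 9 = 0.
θ = (−3 + √(3² + 4·6·9)) / (2·6) = (−3 + √225) / 12 = (−3 + 15)/12 = 1.
ℓ''(θ) = −9/θ² − 6 < 0, confirming a maximum.

θ̂_MAP = 1.000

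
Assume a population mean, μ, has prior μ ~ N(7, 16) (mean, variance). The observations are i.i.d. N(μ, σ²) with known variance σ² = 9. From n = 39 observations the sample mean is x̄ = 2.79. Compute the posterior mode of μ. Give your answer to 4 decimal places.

μ̂_MAP = 2.8499

n = 39, x̄ = 2.79.
For a Normal prior and Normal likelihood with known variance, the posterior is Normal; its mode equals its mean, the precision-weighted average.
Prior precision 1/σ₀² = 1/16 = 0.0625; data precision n/σ² = 39/9 = 13/3.
μ̂ = (0.0625·7 + (13/3)·2.79) / (0.0625 + 13/3) = 12.5275/(211/48) = 15033/5275 ≈ 2.8499.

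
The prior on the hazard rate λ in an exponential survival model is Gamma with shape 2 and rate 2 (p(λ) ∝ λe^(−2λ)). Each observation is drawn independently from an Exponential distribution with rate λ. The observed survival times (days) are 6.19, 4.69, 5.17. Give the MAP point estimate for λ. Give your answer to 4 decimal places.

The Exponential(rate=λ) likelihood is ∝ λ^n e^(−λΣtᵢ). Here n = 3 and Σtᵢ = 6.19 + 4.69 + 5.17 = 16.05.
Posterior ∝ λe^(−2λ) · λ^3e^(−16.05λ) = λ^4e^(−18.05λ), i.e. Gamma(5, 18.05).
Mode = (a−1)/b = 4/18.05 ≈ 0.2216.

λ̂_MAP = 0.2216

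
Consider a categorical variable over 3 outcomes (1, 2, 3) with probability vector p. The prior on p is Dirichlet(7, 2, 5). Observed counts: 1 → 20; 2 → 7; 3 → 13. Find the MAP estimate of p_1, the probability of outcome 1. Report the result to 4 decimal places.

MAP estimate: 0.5098

The posterior is Dirichlet(αᵢ + nᵢ) = Dirichlet(27, 9, 18).
For a Dirichlet(a₁,…,a_K) with all aᵢ > 1, the mode has j-th component (aⱼ − 1)/(Σaᵢ − K).
Here Σaᵢ = 54 and K = 3, so p_1 = (27 − 1)/(54 − 3) = 26/51 ≈ 0.5098.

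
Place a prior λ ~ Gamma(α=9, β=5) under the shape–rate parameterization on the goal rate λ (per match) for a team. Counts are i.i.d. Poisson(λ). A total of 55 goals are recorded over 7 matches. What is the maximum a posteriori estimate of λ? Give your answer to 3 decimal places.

Σxᵢ = 55, n = 7.
Posterior ∝ λ^8e^(−5λ) · λ^55e^(−7λ) = λ^63e^(−12λ), i.e. Gamma(shape=64, rate=12).
The mode of a Gamma(a, b) with a ≥ 1 (shape–rate) is (a−1)/b = 63/12 ≈ 5.250.

λ̂_MAP = 5.250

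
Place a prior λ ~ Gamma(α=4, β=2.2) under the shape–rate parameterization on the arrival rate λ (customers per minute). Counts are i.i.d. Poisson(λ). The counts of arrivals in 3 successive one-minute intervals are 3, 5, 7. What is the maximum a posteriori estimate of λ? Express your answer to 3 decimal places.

λ̂_MAP = 3.462

Σxᵢ = 3+5+7 = 15, with n = 3.
Posterior ∝ λ^3e^(−2.2λ) · λ^15e^(−3λ) = λ^18e^(−5.2λ), i.e. Gamma(shape=19, rate=5.2).
The mode of a Gamma(a, b) with a ≥ 1 (shape–rate) is (a−1)/b = 18/5.2 ≈ 3.462.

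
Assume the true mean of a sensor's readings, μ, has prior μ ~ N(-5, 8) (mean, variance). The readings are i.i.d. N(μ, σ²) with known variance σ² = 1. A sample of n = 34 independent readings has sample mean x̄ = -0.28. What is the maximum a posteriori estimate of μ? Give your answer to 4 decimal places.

n = 34, x̄ = -0.28.
For a Normal prior and Normal likelihood with known variance, the posterior is Normal; its mode equals its mean, the precision-weighted average.
Prior precision 1/σ₀² = 1/8 = 0.125; data precision n/σ² = 34/1 = 34.
μ̂ = (0.125·(-5) + 34·(-0.28)) / (0.125 + 34) = (-10.145)/34.125 = -2029/6825 ≈ -0.2973.

μ̂_MAP = -0.2973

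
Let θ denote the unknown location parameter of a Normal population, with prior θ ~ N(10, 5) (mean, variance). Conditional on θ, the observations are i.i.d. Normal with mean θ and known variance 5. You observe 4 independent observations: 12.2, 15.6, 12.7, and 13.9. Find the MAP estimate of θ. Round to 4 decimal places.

θ̂_MAP = 12.8800

n = 4; x̄ = (12.2 + 15.6 + 12.7 + 13.9)/4 = 54.4/4 = 13.6.
For a Normal prior and Normal likelihood with known variance, the posterior is Normal; its mode equals its mean, the precision-weighted average.
Prior precision 1/σ₀² = 1/5 = 0.2; data precision n/σ² = 4/5 = 0.8.
θ̂ = (0.2·10 + 0.8·13.6) / (0.2 + 0.8) = 12.88/1 = 12.8800.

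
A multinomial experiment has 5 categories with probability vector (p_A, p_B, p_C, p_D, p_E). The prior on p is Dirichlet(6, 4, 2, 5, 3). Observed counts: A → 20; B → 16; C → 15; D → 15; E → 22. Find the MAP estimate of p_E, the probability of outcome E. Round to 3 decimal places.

The posterior is Dirichlet(αᵢ + nᵢ) = Dirichlet(26, 20, 17, 20, 25).
For a Dirichlet(a₁,…,a_K) with all aᵢ > 1, the mode has j-th component (aⱼ − 1)/(Σaᵢ − K).
Here Σaᵢ = 108 and K = 5, so p_E = (25 − 1)/(108 − 5) = 24/103 ≈ 0.233.

MAP estimate of p_E = 0.233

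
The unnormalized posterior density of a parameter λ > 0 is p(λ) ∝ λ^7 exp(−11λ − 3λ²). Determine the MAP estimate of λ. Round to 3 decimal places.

λ̂_MAP = 0.500

ℓ'(λ) = 7/λ − 11 − 6λ. Setting this to zero and multiplying by λ: 6λ² + 11λ − 7 = 0.
λ = (−11 + √(11² + 4·6·7)) / (2·6) = (−11 + √289) / 12 = (−11 + 17)/12 = 1/2.
ℓ''(λ) = −7/λ² − 6 < 0, confirming a maximum.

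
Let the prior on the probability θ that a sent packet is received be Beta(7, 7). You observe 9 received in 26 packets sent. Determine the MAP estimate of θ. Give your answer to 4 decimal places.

θ̂_MAP = 0.3947

Prior: Beta(7, 7).
Data: 9 successes in 26 trials. The binomial likelihood contributes θ^9(1−θ)^17, so the posterior is Beta(7+9, 7+17) = Beta(16, 24).
For Beta(a, b) with a, b > 1 the mode is (a−1)/(a+b−2) = 15/38 ≈ 0.3947.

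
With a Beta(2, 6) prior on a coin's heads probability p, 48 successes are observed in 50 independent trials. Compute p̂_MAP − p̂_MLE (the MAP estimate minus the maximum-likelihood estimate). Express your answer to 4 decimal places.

MAP − MLE = -0.0850

Posterior is Beta(50, 8); MAP = (50−1)/(58−2) = 49/56 ≈ 0.87500.
MLE ignores the prior: p̂_MLE = k/n = 48/50 ≈ 0.96000.
Difference = 49/56 − 48/50 = -17/200 ≈ -0.0850.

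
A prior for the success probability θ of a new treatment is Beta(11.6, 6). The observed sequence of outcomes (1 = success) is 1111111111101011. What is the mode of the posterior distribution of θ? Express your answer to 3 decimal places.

θ̂_MAP = 0.778

Prior: Beta(11.6, 6).
Data: 14 successes in 16 trials (from the sequence). The binomial likelihood contributes θ^14(1−θ)^2, so the posterior is Beta(11.6+14, 6+2) = Beta(25.6, 8).
For Beta(a, b) with a, b > 1 the mode is (a−1)/(a+b−2) = 24.6/31.6 ≈ 0.778.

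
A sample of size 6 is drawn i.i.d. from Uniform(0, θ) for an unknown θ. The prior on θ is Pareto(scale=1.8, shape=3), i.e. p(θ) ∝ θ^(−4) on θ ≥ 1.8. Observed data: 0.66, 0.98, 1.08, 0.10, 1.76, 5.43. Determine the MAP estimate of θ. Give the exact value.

θ̂_MAP = 5.43

The Uniform(0, θ) likelihood is θ^(−n) for θ ≥ max(xᵢ), zero otherwise. Here max(xᵢ) = 5.43.
Posterior ∝ θ^(−4) · θ^(−6) = θ^(−10) on θ ≥ max(1.8, 5.43) = 5.43.
This density is strictly decreasing in θ, so the posterior mode lies at the lower boundary of the support.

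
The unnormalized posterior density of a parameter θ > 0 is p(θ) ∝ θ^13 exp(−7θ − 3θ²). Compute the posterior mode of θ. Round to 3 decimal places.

θ̂_MAP = 1.000

ℓ'(θ) = 13/θ − 7 − 6θ. Setting this to zero and multiplying by θ: 6θ² + 7θ − 13 = 0.
θ = (−7 + √(7² + 4·6·13)) / (2·6) = (−7 + √361) / 12 = (−7 + 19)/12 = 1.
ℓ''(θ) = −13/θ² − 6 < 0, confirming a maximum.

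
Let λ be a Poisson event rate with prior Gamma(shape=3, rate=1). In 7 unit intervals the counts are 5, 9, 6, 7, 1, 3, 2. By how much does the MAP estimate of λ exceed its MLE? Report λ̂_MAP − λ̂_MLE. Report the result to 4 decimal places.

MAP − MLE = -0.3393

Σxᵢ = 33. Posterior is Gamma(36, 8); MAP = (36−1)/8 = 35/8 ≈ 4.37500.
MLE = x̄ = 33/7 ≈ 4.71429.
Difference = 35/8 − 33/7 = -19/56 ≈ -0.3393.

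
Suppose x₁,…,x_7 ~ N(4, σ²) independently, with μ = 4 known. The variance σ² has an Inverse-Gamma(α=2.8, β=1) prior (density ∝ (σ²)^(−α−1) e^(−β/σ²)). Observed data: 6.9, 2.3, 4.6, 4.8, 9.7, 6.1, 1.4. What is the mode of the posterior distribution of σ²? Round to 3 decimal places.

σ̂²_MAP = 3.970

Sum of squared deviations about the known mean: SS = (6.9−4)² + (2.3−4)² + (4.6−4)² + (4.8−4)² + (9.7−4)² + (6.1−4)² + (1.4−4)² = 55.96.
The Normal likelihood contributes (σ²)^(−n/2) exp(−SS/(2σ²)), so the posterior is Inverse-Gamma(α + n/2, β + SS/2) = Inverse-Gamma(6.3, 28.98).
The mode of Inverse-Gamma(a, b) is b/(a+1) = 28.98/7.3 ≈ 3.970.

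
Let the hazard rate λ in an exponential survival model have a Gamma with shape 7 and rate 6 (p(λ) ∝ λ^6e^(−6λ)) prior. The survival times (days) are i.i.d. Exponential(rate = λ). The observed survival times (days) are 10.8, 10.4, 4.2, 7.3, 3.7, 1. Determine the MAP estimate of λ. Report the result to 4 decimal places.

The Exponential(rate=λ) likelihood is ∝ λ^n e^(−λΣtᵢ). Here n = 6 and Σtᵢ = 10.8 + 10.4 + 4.2 + 7.3 + 3.7 + 1 = 37.4.
Posterior ∝ λ^6e^(−6λ) · λ^6e^(−37.4λ) = λ^12e^(−43.4λ), i.e. Gamma(13, 43.4).
Mode = (a−1)/b = 12/43.4 ≈ 0.2765.

λ̂_MAP = 0.2765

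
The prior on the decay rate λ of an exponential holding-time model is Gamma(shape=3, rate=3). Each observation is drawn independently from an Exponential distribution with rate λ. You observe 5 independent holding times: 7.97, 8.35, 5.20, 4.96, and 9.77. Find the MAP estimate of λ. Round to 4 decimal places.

λ̂_MAP = 0.1783

The Exponential(rate=λ) likelihood is ∝ λ^n e^(−λΣtᵢ). Here n = 5 and Σtᵢ = 7.97 + 8.35 + 5.20 + 4.96 + 9.77 = 36.25.
Posterior ∝ λ^2e^(−3λ) · λ^5e^(−36.25λ) = λ^7e^(−39.25λ), i.e. Gamma(8, 39.25).
Mode = (a−1)/b = 7/39.25 ≈ 0.1783.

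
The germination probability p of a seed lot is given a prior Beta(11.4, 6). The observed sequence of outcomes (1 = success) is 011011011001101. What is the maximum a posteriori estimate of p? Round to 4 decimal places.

p̂_MAP = 0.6382

Prior: Beta(11.4, 6).
Data: 9 successes in 15 trials (from the sequence). The binomial likelihood contributes p^9(1−p)^6, so the posterior is Beta(11.4+9, 6+6) = Beta(20.4, 12).
For Beta(a, b) with a, b > 1 the mode is (a−1)/(a+b−2) = 19.4/30.4 ≈ 0.6382.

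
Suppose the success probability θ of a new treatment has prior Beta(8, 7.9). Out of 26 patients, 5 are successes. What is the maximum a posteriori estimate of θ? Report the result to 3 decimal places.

Prior: Beta(8, 7.9).
Data: 5 successes in 26 trials. The binomial likelihood contributes θ^5(1−θ)^21, so the posterior is Beta(8+5, 7.9+21) = Beta(13, 28.9).
For Beta(a, b) with a, b > 1 the mode is (a−1)/(a+b−2) = 12/39.9 ≈ 0.301.

θ̂_MAP = 0.301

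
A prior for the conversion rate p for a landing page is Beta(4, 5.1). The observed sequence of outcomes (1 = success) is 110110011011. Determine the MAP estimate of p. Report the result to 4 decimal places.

p̂_MAP = 0.5759

Prior: Beta(4, 5.1).
Data: 8 successes in 12 trials (from the sequence). The binomial likelihood contributes p^8(1−p)^4, so the posterior is Beta(4+8, 5.1+4) = Beta(12, 9.1).
For Beta(a, b) with a, b > 1 the mode is (a−1)/(a+b−2) = 11/19.1 ≈ 0.5759.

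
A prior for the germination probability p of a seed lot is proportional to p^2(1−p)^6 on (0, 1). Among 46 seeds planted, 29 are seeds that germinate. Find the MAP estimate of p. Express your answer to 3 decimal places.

The prior density ∝ p^2(1−p)^6 is the kernel of Beta(3, 7).
Data: 29 successes in 46 trials. The binomial likelihood contributes p^29(1−p)^17, so the posterior is Beta(3+29, 7+17) = Beta(32, 24).
For Beta(a, b) with a, b > 1 the mode is (a−1)/(a+b−2) = 31/54 ≈ 0.574.

p̂_MAP = 0.574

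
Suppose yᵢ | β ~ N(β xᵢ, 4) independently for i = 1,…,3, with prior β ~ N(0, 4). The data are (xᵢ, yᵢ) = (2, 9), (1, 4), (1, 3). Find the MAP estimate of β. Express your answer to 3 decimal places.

log p(β | y) = −Σ(yᵢ − βxᵢ)²/(2·4) − β²/(2·4) + const.
Setting the derivative to zero: Σxᵢ(yᵢ − βxᵢ)/4 − β/4 = 0, so β = Σxᵢyᵢ / (Σxᵢ² + σ²/τ²).
Σxᵢyᵢ = 2·9 + 1·4 + 1·3 = 25; Σxᵢ² = 6; σ²/τ² = 1.
β̂_MAP = 25 / (6 + 1) = 25/7 ≈ 3.571.

β̂_MAP = 3.571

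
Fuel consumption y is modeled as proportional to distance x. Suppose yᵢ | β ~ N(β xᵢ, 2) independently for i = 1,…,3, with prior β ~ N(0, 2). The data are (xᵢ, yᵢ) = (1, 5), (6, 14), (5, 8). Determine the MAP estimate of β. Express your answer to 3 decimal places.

log p(β | y) = −Σ(yᵢ − βxᵢ)²/(2·2) − β²/(2·2) + const.
Setting the derivative to zero: Σxᵢ(yᵢ − βxᵢ)/2 − β/2 = 0, so β = Σxᵢyᵢ / (Σxᵢ² + σ²/τ²).
Σxᵢyᵢ = 1·5 + 6·14 + 5·8 = 129; Σxᵢ² = 62; σ²/τ² = 1.
β̂_MAP = 129 / (62 + 1) = 129/63 ≈ 2.048.

β̂_MAP = 2.048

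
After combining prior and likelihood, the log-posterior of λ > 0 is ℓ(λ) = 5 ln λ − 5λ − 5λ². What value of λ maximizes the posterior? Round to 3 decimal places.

λ̂_MAP = 0.500

ℓ'(λ) = 5/λ − 5 − 10λ. Setting this to zero and multiplying by λ: 10λ² + 5λ − 5 = 0.
λ = (−5 + √(5² + 4·10·5)) / (2·10) = (−5 + √225) / 20 = (−5 + 15)/20 = 1/2.
ℓ''(λ) = −5/λ² − 10 < 0, confirming a maximum.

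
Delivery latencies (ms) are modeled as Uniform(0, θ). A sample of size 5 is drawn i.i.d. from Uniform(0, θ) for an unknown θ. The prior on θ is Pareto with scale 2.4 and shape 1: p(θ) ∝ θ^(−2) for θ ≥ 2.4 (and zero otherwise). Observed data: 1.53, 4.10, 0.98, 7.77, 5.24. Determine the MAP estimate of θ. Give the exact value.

θ̂_MAP = 7.77

The Uniform(0, θ) likelihood is θ^(−n) for θ ≥ max(xᵢ), zero otherwise. Here max(xᵢ) = 7.77.
Posterior ∝ θ^(−2) · θ^(−5) = θ^(−7) on θ ≥ max(2.4, 7.77) = 7.77.
This density is strictly decreasing in θ, so the posterior mode lies at the lower boundary of the support.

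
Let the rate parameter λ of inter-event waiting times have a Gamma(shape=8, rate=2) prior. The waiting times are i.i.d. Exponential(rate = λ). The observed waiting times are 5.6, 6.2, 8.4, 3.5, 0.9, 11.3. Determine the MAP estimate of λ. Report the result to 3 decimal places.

λ̂_MAP = 0.343

The Exponential(rate=λ) likelihood is ∝ λ^n e^(−λΣtᵢ). Here n = 6 and Σtᵢ = 5.6 + 6.2 + 8.4 + 3.5 + 0.9 + 11.3 = 35.9.
Posterior ∝ λ^7e^(−2λ) · λ^6e^(−35.9λ) = λ^13e^(−37.9λ), i.e. Gamma(14, 37.9).
Mode = (a−1)/b = 13/37.9 ≈ 0.343.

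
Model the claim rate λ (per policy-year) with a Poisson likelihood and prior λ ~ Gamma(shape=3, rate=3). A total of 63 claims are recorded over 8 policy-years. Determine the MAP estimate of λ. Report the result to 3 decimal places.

Σxᵢ = 63, n = 8.
Posterior ∝ λ^2e^(−3λ) · λ^63e^(−8λ) = λ^65e^(−11λ), i.e. Gamma(shape=66, rate=11).
The mode of a Gamma(a, b) with a ≥ 1 (shape–rate) is (a−1)/b = 65/11 ≈ 5.909.

λ̂_MAP = 5.909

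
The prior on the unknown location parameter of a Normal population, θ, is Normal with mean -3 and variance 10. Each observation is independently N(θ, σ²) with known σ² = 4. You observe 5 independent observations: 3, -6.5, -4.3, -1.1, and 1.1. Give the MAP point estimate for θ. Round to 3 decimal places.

θ̂_MAP = -1.667

n = 5; x̄ = (3 + (-6.5) + (-4.3) + (-1.1) + 1.1)/5 = -7.8/5 = -1.56.
For a Normal prior and Normal likelihood with known variance, the posterior is Normal; its mode equals its mean, the precision-weighted average.
Prior precision 1/σ₀² = 1/10 = 0.1; data precision n/σ² = 5/4 = 1.25.
θ̂ = (0.1·(-3) + 1.25·(-1.56)) / (0.1 + 1.25) = (-2.25)/1.35 = -5/3 ≈ -1.667.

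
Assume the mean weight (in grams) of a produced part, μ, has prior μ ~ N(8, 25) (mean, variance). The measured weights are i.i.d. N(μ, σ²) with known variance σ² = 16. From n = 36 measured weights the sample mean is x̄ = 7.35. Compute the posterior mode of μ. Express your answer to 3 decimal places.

μ̂_MAP = 7.361

n = 36, x̄ = 7.35.
For a Normal prior and Normal likelihood with known variance, the posterior is Normal; its mode equals its mean, the precision-weighted average.
Prior precision 1/σ₀² = 1/25 = 0.04; data precision n/σ² = 36/16 = 2.25.
μ̂ = (0.04·8 + 2.25·7.35) / (0.04 + 2.25) = 16.8575/2.29 = 6743/916 ≈ 7.361.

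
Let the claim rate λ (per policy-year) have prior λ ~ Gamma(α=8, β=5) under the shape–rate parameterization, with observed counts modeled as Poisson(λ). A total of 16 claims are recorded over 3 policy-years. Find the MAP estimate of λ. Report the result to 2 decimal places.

Σxᵢ = 16, n = 3.
Posterior ∝ λ^7e^(−5λ) · λ^16e^(−3λ) = λ^23e^(−8λ), i.e. Gamma(shape=24, rate=8).
The mode of a Gamma(a, b) with a ≥ 1 (shape–rate) is (a−1)/b = 23/8 ≈ 2.88.

λ̂_MAP = 2.88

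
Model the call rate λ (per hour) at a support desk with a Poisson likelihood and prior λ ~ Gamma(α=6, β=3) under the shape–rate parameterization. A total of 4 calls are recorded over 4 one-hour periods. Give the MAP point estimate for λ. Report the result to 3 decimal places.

Σxᵢ = 4, n = 4.
Posterior ∝ λ^5e^(−3λ) · λ^4e^(−4λ) = λ^9e^(−7λ), i.e. Gamma(shape=10, rate=7).
The mode of a Gamma(a, b) with a ≥ 1 (shape–rate) is (a−1)/b = 9/7 ≈ 1.286.

λ̂_MAP = 1.286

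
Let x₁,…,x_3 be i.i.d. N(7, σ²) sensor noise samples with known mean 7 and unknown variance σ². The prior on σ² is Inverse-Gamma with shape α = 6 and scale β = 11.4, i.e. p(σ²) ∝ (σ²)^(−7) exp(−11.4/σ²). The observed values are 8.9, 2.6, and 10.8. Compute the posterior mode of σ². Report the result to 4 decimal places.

Sum of squared deviations about the known mean: SS = (8.9−7)² + (2.6−7)² + (10.8−7)² = 37.41.
The Normal likelihood contributes (σ²)^(−n/2) exp(−SS/(2σ²)), so the posterior is Inverse-Gamma(α + n/2, β + SS/2) = Inverse-Gamma(7.5, 30.105).
The mode of Inverse-Gamma(a, b) is b/(a+1) = 30.105/8.5 ≈ 3.5418.

σ̂²_MAP = 3.5418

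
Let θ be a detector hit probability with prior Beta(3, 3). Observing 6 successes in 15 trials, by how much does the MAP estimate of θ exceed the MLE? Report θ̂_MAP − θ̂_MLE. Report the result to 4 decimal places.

Posterior is Beta(9, 12); MAP = (9−1)/(21−2) = 8/19 ≈ 0.42105.
MLE ignores the prior: θ̂_MLE = k/n = 6/15 ≈ 0.40000.
Difference = 8/19 − 6/15 = 2/95 ≈ 0.0211.

MAP − MLE = 0.0211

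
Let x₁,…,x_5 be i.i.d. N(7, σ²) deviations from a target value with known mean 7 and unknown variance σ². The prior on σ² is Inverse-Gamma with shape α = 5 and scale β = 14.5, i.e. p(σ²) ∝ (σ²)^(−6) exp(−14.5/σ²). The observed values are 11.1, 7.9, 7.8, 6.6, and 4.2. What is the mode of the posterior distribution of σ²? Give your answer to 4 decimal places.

σ̂²_MAP = 3.2506

Sum of squared deviations about the known mean: SS = (11.1−7)² + (7.9−7)² + (7.8−7)² + (6.6−7)² + (4.2−7)² = 26.26.
The Normal likelihood contributes (σ²)^(−n/2) exp(−SS/(2σ²)), so the posterior is Inverse-Gamma(α + n/2, β + SS/2) = Inverse-Gamma(7.5, 27.63).
The mode of Inverse-Gamma(a, b) is b/(a+1) = 27.63/8.5 ≈ 3.2506.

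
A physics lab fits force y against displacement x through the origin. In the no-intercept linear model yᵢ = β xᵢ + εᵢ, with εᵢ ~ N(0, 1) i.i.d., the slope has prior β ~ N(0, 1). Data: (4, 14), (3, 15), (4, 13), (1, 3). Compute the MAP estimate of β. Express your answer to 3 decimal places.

β̂_MAP = 3.628

log p(β | y) = −Σ(yᵢ − βxᵢ)²/(2·1) − β²/(2·1) + const.
Setting the derivative to zero: Σxᵢ(yᵢ − βxᵢ)/1 − β/1 = 0, so β = Σxᵢyᵢ / (Σxᵢ² + σ²/τ²).
Σxᵢyᵢ = 4·14 + 3·15 + 4·13 + 1·3 = 156; Σxᵢ² = 42; σ²/τ² = 1.
β̂_MAP = 156 / (42 + 1) = 156/43 ≈ 3.628.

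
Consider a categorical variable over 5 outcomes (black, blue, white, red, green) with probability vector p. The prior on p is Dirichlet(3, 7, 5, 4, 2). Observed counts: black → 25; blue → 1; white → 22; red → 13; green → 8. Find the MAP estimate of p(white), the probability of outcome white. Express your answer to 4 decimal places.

The posterior is Dirichlet(αᵢ + nᵢ) = Dirichlet(28, 8, 27, 17, 10).
For a Dirichlet(a₁,…,a_K) with all aᵢ > 1, the mode has j-th component (aⱼ − 1)/(Σaᵢ − K).
Here Σaᵢ = 90 and K = 5, so p(white) = (27 − 1)/(90 − 5) = 26/85 ≈ 0.3059.

MAP estimate of p(white) = 0.3059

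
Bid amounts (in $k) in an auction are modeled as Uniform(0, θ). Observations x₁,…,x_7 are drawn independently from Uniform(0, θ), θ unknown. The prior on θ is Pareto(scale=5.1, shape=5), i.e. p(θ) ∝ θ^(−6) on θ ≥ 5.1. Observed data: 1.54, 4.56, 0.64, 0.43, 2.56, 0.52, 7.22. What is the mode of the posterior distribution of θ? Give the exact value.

θ̂_MAP = 7.22

The Uniform(0, θ) likelihood is θ^(−n) for θ ≥ max(xᵢ), zero otherwise. Here max(xᵢ) = 7.22.
Posterior ∝ θ^(−6) · θ^(−7) = θ^(−13) on θ ≥ max(5.1, 7.22) = 7.22.
This density is strictly decreasing in θ, so the posterior mode lies at the lower boundary of the support.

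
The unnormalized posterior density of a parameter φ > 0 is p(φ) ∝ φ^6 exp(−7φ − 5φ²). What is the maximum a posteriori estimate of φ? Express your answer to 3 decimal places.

ℓ'(φ) = 6/φ − 7 − 10φ. Setting this to zero and multiplying by φ: 10φ² + 7φ − 6 = 0.
φ = (−7 + √(7² + 4·10·6)) / (2·10) = (−7 + √289) / 20 = (−7 + 17)/20 = 1/2.
ℓ''(φ) = −6/φ² − 10 < 0, confirming a maximum.

φ̂_MAP = 0.500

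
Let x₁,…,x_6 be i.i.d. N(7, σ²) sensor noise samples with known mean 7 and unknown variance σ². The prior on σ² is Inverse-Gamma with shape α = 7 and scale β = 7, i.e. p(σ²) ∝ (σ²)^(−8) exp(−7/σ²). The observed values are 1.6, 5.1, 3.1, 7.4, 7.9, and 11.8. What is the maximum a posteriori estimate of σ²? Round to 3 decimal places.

σ̂²_MAP = 3.909

Sum of squared deviations about the known mean: SS = (1.6−7)² + (5.1−7)² + (3.1−7)² + (7.4−7)² + (7.9−7)² + (11.8−7)² = 71.99.
The Normal likelihood contributes (σ²)^(−n/2) exp(−SS/(2σ²)), so the posterior is Inverse-Gamma(α + n/2, β + SS/2) = Inverse-Gamma(10, 42.995).
The mode of Inverse-Gamma(a, b) is b/(a+1) = 42.995/11 ≈ 3.909.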